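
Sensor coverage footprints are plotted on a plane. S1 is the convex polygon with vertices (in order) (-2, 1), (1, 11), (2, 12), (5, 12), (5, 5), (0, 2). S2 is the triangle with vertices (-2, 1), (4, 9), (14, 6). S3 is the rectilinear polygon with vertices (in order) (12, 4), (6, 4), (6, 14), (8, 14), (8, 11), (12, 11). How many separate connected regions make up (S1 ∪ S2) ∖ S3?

(S1 ∪ S2) ∖ S3 splits into 2 disjoint pieces (area 56.45, area 1.225).

2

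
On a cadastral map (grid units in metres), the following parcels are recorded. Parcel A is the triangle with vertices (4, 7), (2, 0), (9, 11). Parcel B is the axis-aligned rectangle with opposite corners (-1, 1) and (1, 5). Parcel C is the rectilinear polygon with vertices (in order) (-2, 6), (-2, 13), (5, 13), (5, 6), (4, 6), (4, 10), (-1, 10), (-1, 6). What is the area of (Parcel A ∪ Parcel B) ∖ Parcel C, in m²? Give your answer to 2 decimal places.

|Parcel A ∪ Parcel B| = 21.5.
|(Parcel A ∪ Parcel B) ∩ Parcel C| = 1.4.
|(Parcel A ∪ Parcel B) ∖ Parcel C| = 21.5 − 1.4 = 20.10.

20.10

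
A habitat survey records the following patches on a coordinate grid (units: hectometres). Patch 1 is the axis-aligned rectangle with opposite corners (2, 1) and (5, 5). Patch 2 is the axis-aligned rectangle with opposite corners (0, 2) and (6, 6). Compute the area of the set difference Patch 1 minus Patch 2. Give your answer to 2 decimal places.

3.00

|Patch 1∩Patch 2|: x∈[2,5], y∈[2,5] → 3·3 = 9.
|Patch 1| = 12.
|Patch 1 ∖ Patch 2| = |Patch 1| − |Patch 1∩Patch 2| = 12 − 9 = 3.00.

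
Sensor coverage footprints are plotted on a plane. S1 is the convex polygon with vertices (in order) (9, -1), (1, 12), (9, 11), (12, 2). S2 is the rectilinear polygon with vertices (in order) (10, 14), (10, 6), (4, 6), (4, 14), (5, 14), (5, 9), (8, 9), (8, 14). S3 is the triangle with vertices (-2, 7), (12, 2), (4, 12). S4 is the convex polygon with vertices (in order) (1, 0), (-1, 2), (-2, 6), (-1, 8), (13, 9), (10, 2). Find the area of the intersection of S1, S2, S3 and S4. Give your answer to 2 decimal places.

The intersection is the polygon with vertices (8.8,6), (4.692,6), (4,7.125), (4,8.357), (6.757,8.554).
By the shoelace formula its area is 8.99.

8.99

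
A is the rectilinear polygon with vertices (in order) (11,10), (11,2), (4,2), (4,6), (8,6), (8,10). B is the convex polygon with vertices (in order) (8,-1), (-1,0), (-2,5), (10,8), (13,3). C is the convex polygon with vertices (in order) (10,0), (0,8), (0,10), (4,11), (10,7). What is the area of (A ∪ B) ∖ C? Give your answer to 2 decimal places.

68.64

|A ∪ B| = 98.8333.
|(A ∪ B) ∩ C| = 30.197.
|(A ∪ B) ∖ C| = 98.8333 − 30.197 = 68.64.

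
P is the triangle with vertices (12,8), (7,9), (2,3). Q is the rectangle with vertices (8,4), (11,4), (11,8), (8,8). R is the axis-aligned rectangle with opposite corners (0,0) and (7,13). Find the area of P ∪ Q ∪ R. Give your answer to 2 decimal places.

108.00

By inclusion–exclusion:
Individual areas: |P| = 17.5, |Q| = 12, |R| = 91.
|P∩Q| = 3.75.
|P∩R| = 8.75.
|Q∩R| = 0 (no overlap).
|P∩Q∩R| = 0.
|P ∪ Q ∪ R| = 120.5 − 12.5 + 0 = 108.00.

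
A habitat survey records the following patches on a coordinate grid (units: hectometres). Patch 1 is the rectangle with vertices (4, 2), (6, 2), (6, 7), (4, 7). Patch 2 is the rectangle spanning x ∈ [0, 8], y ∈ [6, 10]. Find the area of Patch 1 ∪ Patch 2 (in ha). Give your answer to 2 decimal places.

By inclusion–exclusion:
Individual areas: |Patch 1| = 10, |Patch 2| = 32.
|Patch 1∩Patch 2|: x∈[4,6], y∈[6,7] → 2·1 = 2.
|Patch 1 ∪ Patch 2| = 42 − 2 = 40.00.

40.00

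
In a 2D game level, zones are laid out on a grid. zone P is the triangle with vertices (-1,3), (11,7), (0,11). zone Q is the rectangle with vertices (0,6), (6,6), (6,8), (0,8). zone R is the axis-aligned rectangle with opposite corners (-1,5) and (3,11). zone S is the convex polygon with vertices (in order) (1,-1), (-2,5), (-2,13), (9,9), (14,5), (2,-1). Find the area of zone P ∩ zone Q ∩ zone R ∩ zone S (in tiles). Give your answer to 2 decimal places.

6.00

The intersection is the polygon with vertices (3,8), (3,6), (0,6), (0,8).
By the shoelace formula its area is 6.00.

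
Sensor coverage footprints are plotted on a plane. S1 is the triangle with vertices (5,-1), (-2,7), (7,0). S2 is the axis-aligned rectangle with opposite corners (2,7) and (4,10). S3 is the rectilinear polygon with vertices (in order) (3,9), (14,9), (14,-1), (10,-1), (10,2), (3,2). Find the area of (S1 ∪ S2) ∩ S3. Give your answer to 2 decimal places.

|S1 ∪ S2| = 17.5.
|(S1 ∪ S2) ∩ S3| = 2.79.

2.79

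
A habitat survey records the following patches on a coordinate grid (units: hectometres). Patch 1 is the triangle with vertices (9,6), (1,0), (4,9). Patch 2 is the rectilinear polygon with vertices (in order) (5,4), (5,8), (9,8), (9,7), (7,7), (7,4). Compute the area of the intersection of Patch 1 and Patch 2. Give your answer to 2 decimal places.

The intersection is the polygon with vertices (6.333,4), (5,4), (5,8), (5.667,8), (7.333,7), (7,7), (7,4.5).
By the shoelace formula its area is 7.33.

7.33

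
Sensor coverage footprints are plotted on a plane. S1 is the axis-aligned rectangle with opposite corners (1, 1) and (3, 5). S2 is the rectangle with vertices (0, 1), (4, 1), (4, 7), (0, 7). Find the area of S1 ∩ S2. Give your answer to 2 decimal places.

8.00

|S1∩S2|: x∈[1,3], y∈[1,5] → 2·4 = 8.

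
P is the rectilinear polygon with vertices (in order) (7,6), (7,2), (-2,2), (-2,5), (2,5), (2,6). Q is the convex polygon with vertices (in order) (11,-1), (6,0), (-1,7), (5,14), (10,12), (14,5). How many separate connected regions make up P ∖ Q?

P ∖ Q is a single connected region.

1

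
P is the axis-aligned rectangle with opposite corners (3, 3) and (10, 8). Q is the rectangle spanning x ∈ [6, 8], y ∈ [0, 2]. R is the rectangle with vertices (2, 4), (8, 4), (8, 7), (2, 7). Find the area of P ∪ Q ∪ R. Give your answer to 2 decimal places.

By inclusion–exclusion:
Individual areas: |P| = 35, |Q| = 4, |R| = 18.
|P∩Q| = 0 (no overlap).
|P∩R|: x∈[3,8], y∈[4,7] → 5·3 = 15.
|Q∩R| = 0 (no overlap).
|P∩Q∩R| = 0.
|P ∪ Q ∪ R| = 57 − 15 + 0 = 42.00.

42.00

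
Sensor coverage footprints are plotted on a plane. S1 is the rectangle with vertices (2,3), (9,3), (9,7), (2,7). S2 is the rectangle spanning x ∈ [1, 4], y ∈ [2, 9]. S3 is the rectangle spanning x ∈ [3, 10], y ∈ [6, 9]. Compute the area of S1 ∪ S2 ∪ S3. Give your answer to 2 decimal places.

By inclusion–exclusion:
Individual areas: |S1| = 28, |S2| = 21, |S3| = 21.
|S1∩S2|: x∈[2,4], y∈[3,7] → 2·4 = 8.
|S1∩S3|: x∈[3,9], y∈[6,7] → 6·1 = 6.
|S2∩S3|: x∈[3,4], y∈[6,9] → 1·3 = 3.
|S1∩S2∩S3| = 1.
|S1 ∪ S2 ∪ S3| = 70 − 17 + 1 = 54.00.

54.00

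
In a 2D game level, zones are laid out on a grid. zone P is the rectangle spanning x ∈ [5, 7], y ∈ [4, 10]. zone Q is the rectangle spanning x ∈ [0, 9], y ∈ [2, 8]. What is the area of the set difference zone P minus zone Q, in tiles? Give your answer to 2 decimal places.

|zone P∩zone Q|: x∈[5,7], y∈[4,8] → 2·4 = 8.
|zone P| = 12.
|zone P ∖ zone Q| = |zone P| − |zone P∩zone Q| = 12 − 8 = 4.00.

4.00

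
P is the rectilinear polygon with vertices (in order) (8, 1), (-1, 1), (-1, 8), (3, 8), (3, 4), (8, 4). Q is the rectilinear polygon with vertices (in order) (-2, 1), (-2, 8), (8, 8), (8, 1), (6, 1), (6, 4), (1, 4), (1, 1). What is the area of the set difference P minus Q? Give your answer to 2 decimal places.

15.00

|P| = 43, |P∩Q| = 28.
|P ∖ Q| = |P| − |P∩Q| = 43 − 28 = 15.00.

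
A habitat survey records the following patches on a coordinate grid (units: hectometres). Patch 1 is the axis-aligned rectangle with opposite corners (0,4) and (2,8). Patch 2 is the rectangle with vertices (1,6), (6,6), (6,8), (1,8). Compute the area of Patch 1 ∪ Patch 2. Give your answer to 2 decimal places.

16.00

By inclusion–exclusion:
Individual areas: |Patch 1| = 8, |Patch 2| = 10.
|Patch 1∩Patch 2|: x∈[1,2], y∈[6,8] → 1·2 = 2.
|Patch 1 ∪ Patch 2| = 18 − 2 = 16.00.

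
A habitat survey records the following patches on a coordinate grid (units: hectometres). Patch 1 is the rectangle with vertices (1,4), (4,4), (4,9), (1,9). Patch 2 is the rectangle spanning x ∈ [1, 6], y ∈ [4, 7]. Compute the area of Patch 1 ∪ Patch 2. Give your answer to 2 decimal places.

By inclusion–exclusion:
Individual areas: |Patch 1| = 15, |Patch 2| = 15.
|Patch 1∩Patch 2|: x∈[1,4], y∈[4,7] → 3·3 = 9.
|Patch 1 ∪ Patch 2| = 30 − 9 = 21.00.

21.00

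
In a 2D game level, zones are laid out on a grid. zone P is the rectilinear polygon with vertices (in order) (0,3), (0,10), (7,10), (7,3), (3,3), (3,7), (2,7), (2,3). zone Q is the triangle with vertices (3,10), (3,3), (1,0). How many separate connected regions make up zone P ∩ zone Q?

zone P ∩ zone Q splits into 2 disjoint pieces (area 0.9, area 0.4).

2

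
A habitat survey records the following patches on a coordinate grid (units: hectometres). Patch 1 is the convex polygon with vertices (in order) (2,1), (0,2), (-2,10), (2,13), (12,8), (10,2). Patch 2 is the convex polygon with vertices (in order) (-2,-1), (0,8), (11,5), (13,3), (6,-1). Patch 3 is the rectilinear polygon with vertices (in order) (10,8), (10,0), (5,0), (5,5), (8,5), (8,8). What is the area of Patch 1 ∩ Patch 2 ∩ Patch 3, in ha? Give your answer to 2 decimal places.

The intersection is the polygon with vertices (10,5.273), (10,2), (5,1.375), (5,5), (8,5), (8,5.818).
By the shoelace formula its area is 17.65.

17.65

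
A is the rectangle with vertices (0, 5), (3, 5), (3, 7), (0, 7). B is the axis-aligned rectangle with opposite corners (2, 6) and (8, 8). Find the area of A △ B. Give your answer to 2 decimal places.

|A∩B|: x∈[2,3], y∈[6,7] → 1·1 = 1.
|A △ B| = |A| + |B| − 2·|A∩B| = 6 + 12 − 2 = 16.00.

16.00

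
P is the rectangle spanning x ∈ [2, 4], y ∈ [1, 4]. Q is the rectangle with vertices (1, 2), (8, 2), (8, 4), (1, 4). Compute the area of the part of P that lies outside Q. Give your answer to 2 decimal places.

|P∩Q|: x∈[2,4], y∈[2,4] → 2·2 = 4.
|P| = 6.
|P ∖ Q| = |P| − |P∩Q| = 6 − 4 = 2.00.

2.00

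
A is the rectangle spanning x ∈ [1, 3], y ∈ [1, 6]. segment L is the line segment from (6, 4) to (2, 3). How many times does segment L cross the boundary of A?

The segment meets the boundary at (3,3.25).

1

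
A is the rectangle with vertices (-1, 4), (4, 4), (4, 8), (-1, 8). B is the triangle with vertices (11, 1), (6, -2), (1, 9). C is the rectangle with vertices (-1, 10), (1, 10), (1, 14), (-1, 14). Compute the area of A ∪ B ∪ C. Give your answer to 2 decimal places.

By inclusion–exclusion:
Individual areas: |A| = 20, |B| = 35, |C| = 8.
|A∩B| = 5.3205.
|A∩C| = 0 (no overlap).
|B∩C| = 0.
|A∩B∩C| = 0.
|A ∪ B ∪ C| = 63 − 5.3205 + 0 = 57.68.

57.68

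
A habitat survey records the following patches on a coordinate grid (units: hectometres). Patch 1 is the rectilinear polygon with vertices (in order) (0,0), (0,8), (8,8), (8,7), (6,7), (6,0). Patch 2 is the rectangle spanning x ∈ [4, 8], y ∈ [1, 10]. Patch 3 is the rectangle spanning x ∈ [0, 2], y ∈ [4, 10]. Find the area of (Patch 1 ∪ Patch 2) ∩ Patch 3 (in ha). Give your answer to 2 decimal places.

The region (Patch 1 ∪ Patch 2) ∩ Patch 3 is the polygon with vertices (2,8), (2,4), (0,4), (0,8).
By the shoelace formula its area is 8.00.

8.00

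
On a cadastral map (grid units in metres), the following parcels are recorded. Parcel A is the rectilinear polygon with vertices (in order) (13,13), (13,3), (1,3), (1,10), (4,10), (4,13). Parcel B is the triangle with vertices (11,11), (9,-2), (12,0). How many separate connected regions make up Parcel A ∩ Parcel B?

1

Parcel A ∩ Parcel B is a single connected region.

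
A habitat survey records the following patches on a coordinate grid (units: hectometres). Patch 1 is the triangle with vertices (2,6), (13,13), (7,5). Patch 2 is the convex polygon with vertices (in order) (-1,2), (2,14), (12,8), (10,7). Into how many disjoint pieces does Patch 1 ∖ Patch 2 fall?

Patch 1 ∖ Patch 2 splits into 2 disjoint pieces (area 4.572, area 0.5398).

2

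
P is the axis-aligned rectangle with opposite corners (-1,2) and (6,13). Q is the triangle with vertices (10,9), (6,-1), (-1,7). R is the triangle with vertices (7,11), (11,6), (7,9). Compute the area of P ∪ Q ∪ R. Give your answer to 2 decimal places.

102.21

By inclusion–exclusion:
Individual areas: |P| = 77, |Q| = 51, |R| = 4.
|P∩Q| = 28.517.
|P∩R| = 0.
|Q∩R| = 1.2765.
|P∩Q∩R| = 0.
|P ∪ Q ∪ R| = 132 − 29.7936 + 0 = 102.21.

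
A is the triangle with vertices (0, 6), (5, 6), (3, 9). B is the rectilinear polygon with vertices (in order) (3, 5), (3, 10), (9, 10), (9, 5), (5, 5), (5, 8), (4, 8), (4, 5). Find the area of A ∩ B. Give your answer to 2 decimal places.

2.25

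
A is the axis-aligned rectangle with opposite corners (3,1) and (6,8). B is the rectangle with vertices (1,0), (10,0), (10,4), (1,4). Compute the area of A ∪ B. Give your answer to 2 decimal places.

48.00

By inclusion–exclusion:
Individual areas: |A| = 21, |B| = 36.
|A∩B|: x∈[3,6], y∈[1,4] → 3·3 = 9.
|A ∪ B| = 57 − 9 = 48.00.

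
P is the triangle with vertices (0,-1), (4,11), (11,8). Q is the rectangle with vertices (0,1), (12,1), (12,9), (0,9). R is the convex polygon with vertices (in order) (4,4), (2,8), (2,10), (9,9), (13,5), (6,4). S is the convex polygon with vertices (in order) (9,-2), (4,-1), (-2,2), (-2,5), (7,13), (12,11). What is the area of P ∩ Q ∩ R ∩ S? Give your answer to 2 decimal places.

The intersection is the polygon with vertices (9.25,8.75), (10.45,7.55), (6.135,4.019), (6,4), (4,4), (2.6,6.8), (3.333,9), (8.667,9).
By the shoelace formula its area is 27.69.

27.69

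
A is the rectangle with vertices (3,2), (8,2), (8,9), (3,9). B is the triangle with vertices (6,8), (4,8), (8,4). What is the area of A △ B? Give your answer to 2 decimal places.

31.00

|A| = 35, |B| = 4, |A∩B| = 4.
|A △ B| = |A| + |B| − 2·|A∩B| = 35 + 4 − 8 = 31.00.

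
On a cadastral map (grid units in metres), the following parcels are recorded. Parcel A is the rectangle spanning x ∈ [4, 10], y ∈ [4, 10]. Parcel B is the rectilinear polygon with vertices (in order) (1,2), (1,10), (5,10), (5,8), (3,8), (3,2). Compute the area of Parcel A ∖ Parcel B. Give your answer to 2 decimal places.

|Parcel A| = 36, |Parcel A∩Parcel B| = 2.
|Parcel A ∖ Parcel B| = |Parcel A| − |Parcel A∩Parcel B| = 36 − 2 = 34.00.

34.00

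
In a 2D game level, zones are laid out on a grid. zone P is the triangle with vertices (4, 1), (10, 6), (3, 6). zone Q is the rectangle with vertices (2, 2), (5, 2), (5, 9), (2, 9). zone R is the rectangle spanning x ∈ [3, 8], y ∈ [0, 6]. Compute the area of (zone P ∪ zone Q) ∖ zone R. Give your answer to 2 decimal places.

|zone P ∪ zone Q| = 32.1.
|(zone P ∪ zone Q) ∩ zone R| = 17.4333.
|(zone P ∪ zone Q) ∖ zone R| = 32.1 − 17.4333 = 14.67.

14.67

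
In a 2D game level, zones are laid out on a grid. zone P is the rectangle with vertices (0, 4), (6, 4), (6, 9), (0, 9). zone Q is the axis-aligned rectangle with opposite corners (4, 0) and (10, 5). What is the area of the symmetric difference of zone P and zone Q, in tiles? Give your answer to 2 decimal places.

56.00

|zone P∩zone Q|: x∈[4,6], y∈[4,5] → 2·1 = 2.
|zone P △ zone Q| = |zone P| + |zone Q| − 2·|zone P∩zone Q| = 30 + 30 − 4 = 56.00.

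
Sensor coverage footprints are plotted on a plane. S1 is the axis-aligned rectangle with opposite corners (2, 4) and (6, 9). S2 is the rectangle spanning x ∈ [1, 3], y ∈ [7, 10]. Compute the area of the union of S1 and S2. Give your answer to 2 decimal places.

24.00

By inclusion–exclusion:
Individual areas: |S1| = 20, |S2| = 6.
|S1∩S2|: x∈[2,3], y∈[7,9] → 1·2 = 2.
|S1 ∪ S2| = 26 − 2 = 24.00.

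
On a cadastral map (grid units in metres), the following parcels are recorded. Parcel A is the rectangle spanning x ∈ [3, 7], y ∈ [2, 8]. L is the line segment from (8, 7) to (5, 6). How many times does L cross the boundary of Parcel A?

1

The segment meets the boundary at (7,6.667).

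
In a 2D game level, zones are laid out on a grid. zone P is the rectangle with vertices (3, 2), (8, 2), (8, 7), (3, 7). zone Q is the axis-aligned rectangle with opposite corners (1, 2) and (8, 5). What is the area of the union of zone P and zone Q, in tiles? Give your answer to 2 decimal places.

By inclusion–exclusion:
Individual areas: |zone P| = 25, |zone Q| = 21.
|zone P∩zone Q|: x∈[3,8], y∈[2,5] → 5·3 = 15.
|zone P ∪ zone Q| = 46 − 15 = 31.00.

31.00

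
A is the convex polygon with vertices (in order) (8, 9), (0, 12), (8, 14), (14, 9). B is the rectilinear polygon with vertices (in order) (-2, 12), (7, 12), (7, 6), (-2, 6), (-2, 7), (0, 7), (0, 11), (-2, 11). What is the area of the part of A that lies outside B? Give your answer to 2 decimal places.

|A| = 35, |A∩B| = 9.1875.
|A ∖ B| = |A| − |A∩B| = 35 − 9.1875 = 25.81.

25.81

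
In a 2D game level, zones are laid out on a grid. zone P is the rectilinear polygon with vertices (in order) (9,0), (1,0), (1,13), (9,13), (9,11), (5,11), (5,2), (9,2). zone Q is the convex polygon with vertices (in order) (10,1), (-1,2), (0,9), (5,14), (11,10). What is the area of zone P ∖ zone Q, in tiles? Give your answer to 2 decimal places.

18.22

|zone P| = 68, |zone P∩zone Q| = 49.7803.
|zone P ∖ zone Q| = |zone P| − |zone P∩zone Q| = 68 − 49.7803 = 18.22.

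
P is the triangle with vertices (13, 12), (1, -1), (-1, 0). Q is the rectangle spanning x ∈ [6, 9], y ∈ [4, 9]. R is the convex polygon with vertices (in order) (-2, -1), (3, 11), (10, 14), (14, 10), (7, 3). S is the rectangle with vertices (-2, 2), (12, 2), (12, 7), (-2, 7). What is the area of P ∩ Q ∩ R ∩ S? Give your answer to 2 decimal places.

The intersection is the polygon with vertices (7.167,7), (8.385,7), (6,4.417), (6,6).
By the shoelace formula its area is 2.50.

2.50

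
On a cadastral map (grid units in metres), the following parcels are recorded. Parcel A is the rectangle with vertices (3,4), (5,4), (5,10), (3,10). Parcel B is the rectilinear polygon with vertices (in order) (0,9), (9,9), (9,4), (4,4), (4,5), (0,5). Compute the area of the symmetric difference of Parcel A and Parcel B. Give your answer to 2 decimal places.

|Parcel A| = 12, |Parcel B| = 41, |Parcel A∩Parcel B| = 9.
|Parcel A △ Parcel B| = |Parcel A| + |Parcel B| − 2·|Parcel A∩Parcel B| = 12 + 41 − 18 = 35.00.

35.00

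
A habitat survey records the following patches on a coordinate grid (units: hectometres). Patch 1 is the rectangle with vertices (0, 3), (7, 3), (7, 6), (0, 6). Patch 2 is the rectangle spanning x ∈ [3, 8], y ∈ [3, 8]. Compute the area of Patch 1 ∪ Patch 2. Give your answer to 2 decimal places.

By inclusion–exclusion:
Individual areas: |Patch 1| = 21, |Patch 2| = 25.
|Patch 1∩Patch 2|: x∈[3,7], y∈[3,6] → 4·3 = 12.
|Patch 1 ∪ Patch 2| = 46 − 12 = 34.00.

34.00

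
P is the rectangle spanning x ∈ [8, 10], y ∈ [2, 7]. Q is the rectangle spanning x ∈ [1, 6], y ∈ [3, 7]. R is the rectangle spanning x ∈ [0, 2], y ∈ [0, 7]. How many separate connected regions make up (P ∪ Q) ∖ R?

(P ∪ Q) ∖ R splits into 2 disjoint pieces (area 10, area 16).

2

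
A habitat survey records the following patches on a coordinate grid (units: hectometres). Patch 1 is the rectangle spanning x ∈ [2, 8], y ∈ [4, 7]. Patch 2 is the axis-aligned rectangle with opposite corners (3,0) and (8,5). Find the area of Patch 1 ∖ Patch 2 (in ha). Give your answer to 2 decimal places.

13.00

|Patch 1∩Patch 2|: x∈[3,8], y∈[4,5] → 5·1 = 5.
|Patch 1| = 18.
|Patch 1 ∖ Patch 2| = |Patch 1| − |Patch 1∩Patch 2| = 18 − 5 = 13.00.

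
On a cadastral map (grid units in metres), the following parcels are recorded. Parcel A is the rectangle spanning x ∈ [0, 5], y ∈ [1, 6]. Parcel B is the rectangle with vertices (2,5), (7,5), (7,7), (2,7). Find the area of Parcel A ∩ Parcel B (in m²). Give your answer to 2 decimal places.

3.00

|Parcel A∩Parcel B|: x∈[2,5], y∈[5,6] → 3·1 = 3.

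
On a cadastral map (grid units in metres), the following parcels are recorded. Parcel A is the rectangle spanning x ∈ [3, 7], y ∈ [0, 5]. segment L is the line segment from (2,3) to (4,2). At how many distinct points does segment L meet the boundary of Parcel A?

1

The segment meets the boundary at (3,2.5).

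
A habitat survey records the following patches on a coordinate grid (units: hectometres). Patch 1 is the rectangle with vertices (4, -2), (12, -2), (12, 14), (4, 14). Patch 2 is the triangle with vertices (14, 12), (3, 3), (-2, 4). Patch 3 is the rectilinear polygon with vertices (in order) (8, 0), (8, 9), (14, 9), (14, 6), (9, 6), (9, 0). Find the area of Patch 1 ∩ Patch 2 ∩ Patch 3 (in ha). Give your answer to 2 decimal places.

The intersection is the polygon with vertices (8,7.091), (8,9), (10.333,9).
By the shoelace formula its area is 2.23.

2.23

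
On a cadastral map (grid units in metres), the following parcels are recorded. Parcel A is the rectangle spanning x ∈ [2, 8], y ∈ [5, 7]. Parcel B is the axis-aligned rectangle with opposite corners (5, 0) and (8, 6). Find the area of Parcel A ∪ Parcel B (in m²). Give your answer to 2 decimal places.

27.00

By inclusion–exclusion:
Individual areas: |Parcel A| = 12, |Parcel B| = 18.
|Parcel A∩Parcel B|: x∈[5,8], y∈[5,6] → 3·1 = 3.
|Parcel A ∪ Parcel B| = 30 − 3 = 27.00.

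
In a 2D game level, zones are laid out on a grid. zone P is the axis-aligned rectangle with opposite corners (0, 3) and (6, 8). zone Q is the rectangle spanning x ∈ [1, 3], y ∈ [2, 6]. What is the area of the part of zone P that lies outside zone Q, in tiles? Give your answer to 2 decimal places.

|zone P∩zone Q|: x∈[1,3], y∈[3,6] → 2·3 = 6.
|zone P| = 30.
|zone P ∖ zone Q| = |zone P| − |zone P∩zone Q| = 30 − 6 = 24.00.

24.00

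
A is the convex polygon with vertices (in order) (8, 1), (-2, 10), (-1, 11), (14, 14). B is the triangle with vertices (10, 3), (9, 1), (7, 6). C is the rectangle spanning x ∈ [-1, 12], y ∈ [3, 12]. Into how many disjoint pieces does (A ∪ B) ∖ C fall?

(A ∪ B) ∖ C splits into 3 disjoint pieces (area 0.95, area 10.3333, area 4.6419).

3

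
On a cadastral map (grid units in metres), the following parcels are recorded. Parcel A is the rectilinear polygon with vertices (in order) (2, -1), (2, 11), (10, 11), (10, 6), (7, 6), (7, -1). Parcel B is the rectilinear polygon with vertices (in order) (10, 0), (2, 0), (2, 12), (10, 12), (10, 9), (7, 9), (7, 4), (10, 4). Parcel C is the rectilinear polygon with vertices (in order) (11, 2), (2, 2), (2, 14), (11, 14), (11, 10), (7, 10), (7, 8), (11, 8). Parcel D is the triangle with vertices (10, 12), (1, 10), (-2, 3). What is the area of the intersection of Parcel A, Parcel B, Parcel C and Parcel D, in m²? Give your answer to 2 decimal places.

15.26

The intersection is the polygon with vertices (7,10), (7,9.75), (2,6), (2,10.222), (5.5,11), (8.667,11), (7.333,10).
By the shoelace formula its area is 15.26.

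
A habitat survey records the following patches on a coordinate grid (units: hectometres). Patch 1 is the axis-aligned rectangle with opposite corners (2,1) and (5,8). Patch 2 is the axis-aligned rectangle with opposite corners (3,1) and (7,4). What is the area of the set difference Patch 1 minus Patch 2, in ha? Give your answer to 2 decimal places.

|Patch 1∩Patch 2|: x∈[3,5], y∈[1,4] → 2·3 = 6.
|Patch 1| = 21.
|Patch 1 ∖ Patch 2| = |Patch 1| − |Patch 1∩Patch 2| = 21 − 6 = 15.00.

15.00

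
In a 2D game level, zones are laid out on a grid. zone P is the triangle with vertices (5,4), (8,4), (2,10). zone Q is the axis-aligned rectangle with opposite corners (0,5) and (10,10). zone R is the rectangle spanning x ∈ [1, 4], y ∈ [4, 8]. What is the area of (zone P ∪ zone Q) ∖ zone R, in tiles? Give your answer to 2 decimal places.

|zone P ∪ zone Q| = 52.75.
|(zone P ∪ zone Q) ∩ zone R| = 9.
|(zone P ∪ zone Q) ∖ zone R| = 52.75 − 9 = 43.75.

43.75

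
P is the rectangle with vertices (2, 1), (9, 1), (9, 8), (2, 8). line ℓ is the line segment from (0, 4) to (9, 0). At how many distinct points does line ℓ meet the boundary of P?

The segment meets the boundary at (6.75,1), (2,3.111).

2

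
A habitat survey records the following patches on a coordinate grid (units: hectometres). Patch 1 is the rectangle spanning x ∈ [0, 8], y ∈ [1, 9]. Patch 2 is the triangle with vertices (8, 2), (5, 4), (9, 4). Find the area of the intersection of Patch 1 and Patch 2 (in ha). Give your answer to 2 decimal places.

3.00

The intersection is the polygon with vertices (8,2), (5,4), (8,4).
By the shoelace formula its area is 3.00.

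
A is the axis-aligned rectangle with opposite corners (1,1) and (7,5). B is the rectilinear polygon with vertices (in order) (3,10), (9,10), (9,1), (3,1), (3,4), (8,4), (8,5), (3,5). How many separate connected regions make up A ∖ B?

A ∖ B is a single connected region.

1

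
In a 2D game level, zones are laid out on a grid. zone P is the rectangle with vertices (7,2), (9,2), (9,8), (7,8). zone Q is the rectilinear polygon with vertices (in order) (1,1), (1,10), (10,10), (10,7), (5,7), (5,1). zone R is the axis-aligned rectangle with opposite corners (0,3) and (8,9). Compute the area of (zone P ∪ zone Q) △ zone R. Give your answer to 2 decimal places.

41.00

|zone P ∪ zone Q| = 61.
|(zone P ∪ zone Q) ∩ zone R| = 34.
|(zone P ∪ zone Q) △ zone R| = 61 + 48 − 68 = 41.00.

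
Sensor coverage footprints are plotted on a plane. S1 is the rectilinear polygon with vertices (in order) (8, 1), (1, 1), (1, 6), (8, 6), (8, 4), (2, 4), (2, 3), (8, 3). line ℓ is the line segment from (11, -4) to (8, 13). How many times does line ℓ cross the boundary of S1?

The segment lies entirely outside S1 and never meets its boundary.

0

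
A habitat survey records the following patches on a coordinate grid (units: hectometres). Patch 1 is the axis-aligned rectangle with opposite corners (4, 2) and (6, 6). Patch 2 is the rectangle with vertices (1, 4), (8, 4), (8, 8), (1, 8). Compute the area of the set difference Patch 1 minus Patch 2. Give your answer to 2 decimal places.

4.00

|Patch 1∩Patch 2|: x∈[4,6], y∈[4,6] → 2·2 = 4.
|Patch 1| = 8.
|Patch 1 ∖ Patch 2| = |Patch 1| − |Patch 1∩Patch 2| = 8 − 4 = 4.00.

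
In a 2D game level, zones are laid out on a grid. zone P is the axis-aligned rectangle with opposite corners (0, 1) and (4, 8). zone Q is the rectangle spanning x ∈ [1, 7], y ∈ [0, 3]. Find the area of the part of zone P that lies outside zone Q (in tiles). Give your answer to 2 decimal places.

22.00

|zone P∩zone Q|: x∈[1,4], y∈[1,3] → 3·2 = 6.
|zone P| = 28.
|zone P ∖ zone Q| = |zone P| − |zone P∩zone Q| = 28 − 6 = 22.00.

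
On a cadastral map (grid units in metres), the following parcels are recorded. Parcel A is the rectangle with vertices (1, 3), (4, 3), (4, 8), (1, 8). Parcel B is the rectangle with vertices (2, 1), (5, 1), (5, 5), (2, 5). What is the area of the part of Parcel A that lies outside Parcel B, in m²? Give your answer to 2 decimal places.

11.00

|Parcel A∩Parcel B|: x∈[2,4], y∈[3,5] → 2·2 = 4.
|Parcel A| = 15.
|Parcel A ∖ Parcel B| = |Parcel A| − |Parcel A∩Parcel B| = 15 − 4 = 11.00.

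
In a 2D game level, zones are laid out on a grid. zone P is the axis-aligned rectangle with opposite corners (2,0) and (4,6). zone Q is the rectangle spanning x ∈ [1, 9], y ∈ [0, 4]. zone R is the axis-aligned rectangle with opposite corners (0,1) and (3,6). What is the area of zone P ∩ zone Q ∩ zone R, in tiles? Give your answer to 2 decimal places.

3.00

The intersection is the polygon with vertices (2,4), (3,4), (3,1), (2,1).
By the shoelace formula its area is 3.00.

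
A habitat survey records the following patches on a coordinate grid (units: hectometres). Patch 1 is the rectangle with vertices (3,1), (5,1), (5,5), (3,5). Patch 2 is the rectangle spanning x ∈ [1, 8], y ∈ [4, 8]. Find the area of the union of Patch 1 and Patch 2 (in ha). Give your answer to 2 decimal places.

34.00

By inclusion–exclusion:
Individual areas: |Patch 1| = 8, |Patch 2| = 28.
|Patch 1∩Patch 2|: x∈[3,5], y∈[4,5] → 2·1 = 2.
|Patch 1 ∪ Patch 2| = 36 − 2 = 34.00.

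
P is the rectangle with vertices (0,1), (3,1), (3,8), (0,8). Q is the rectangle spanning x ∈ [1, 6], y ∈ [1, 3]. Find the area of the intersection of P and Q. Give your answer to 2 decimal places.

4.00

|P∩Q|: x∈[1,3], y∈[1,3] → 2·2 = 4.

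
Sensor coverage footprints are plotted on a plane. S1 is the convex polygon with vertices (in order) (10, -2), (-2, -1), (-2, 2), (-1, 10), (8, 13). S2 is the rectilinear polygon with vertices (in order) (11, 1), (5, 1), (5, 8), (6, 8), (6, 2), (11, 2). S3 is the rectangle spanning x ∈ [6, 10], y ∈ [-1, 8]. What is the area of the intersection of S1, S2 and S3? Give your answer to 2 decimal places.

3.53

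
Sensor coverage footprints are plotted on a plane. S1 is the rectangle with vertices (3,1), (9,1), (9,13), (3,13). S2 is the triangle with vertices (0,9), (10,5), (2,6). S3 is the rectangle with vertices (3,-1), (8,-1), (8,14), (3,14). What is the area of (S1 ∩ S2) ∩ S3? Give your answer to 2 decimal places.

6.19

The region (S1 ∩ S2) ∩ S3 is the polygon with vertices (3,5.875), (3,7.8), (8,5.8), (8,5.25).
By the shoelace formula its area is 6.19.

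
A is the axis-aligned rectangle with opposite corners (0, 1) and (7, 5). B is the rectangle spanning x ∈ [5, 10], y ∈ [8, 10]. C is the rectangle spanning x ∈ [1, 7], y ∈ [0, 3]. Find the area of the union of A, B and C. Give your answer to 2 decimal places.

By inclusion–exclusion:
Individual areas: |A| = 28, |B| = 10, |C| = 18.
|A∩B| = 0 (no overlap).
|A∩C|: x∈[1,7], y∈[1,3] → 6·2 = 12.
|B∩C| = 0 (no overlap).
|A∩B∩C| = 0.
|A ∪ B ∪ C| = 56 − 12 + 0 = 44.00.

44.00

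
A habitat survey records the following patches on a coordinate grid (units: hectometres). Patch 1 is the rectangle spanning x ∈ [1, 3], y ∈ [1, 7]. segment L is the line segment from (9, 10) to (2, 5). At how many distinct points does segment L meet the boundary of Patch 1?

The segment meets the boundary at (3,5.714).

1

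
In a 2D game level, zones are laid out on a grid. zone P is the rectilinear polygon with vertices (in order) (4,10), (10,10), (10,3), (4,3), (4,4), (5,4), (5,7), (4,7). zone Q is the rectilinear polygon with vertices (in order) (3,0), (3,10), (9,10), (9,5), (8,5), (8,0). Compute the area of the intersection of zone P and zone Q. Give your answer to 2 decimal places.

30.00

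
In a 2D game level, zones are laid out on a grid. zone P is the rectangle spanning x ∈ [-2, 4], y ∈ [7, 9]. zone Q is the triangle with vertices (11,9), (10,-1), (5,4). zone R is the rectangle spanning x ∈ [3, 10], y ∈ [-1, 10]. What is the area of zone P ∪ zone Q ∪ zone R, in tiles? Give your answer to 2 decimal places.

By inclusion–exclusion:
Individual areas: |zone P| = 12, |zone Q| = 27.5, |zone R| = 77.
|zone P∩zone Q| = 0.
|zone P∩zone R|: x∈[3,4], y∈[7,9] → 1·2 = 2.
|zone Q∩zone R| = 22.9167.
|zone P∩zone Q∩zone R| = 0.
|zone P ∪ zone Q ∪ zone R| = 116.5 − 24.9167 + 0 = 91.58.

91.58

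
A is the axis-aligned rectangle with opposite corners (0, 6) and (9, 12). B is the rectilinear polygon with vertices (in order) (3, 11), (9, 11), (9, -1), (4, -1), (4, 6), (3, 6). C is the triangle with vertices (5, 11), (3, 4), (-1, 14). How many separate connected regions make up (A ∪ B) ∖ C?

2

(A ∪ B) ∖ C splits into 2 disjoint pieces (area 63.5714, area 6.05).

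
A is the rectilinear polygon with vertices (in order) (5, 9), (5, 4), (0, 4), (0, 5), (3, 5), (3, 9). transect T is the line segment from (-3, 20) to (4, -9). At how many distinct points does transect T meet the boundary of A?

2

The segment meets the boundary at (0.862,4), (0.621,5).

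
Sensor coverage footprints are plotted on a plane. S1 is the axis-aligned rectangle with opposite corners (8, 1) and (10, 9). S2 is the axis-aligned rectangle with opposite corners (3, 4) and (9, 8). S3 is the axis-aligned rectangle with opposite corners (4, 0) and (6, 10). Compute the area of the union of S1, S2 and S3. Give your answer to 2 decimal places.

48.00

By inclusion–exclusion:
Individual areas: |S1| = 16, |S2| = 24, |S3| = 20.
|S1∩S2|: x∈[8,9], y∈[4,8] → 1·4 = 4.
|S1∩S3| = 0 (no overlap).
|S2∩S3|: x∈[4,6], y∈[4,8] → 2·4 = 8.
|S1∩S2∩S3| = 0.
|S1 ∪ S2 ∪ S3| = 60 − 12 + 0 = 48.00.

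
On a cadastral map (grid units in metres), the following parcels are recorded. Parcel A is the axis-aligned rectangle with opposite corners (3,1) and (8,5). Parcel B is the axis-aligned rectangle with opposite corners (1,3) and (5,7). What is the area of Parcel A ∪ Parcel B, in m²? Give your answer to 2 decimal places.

By inclusion–exclusion:
Individual areas: |Parcel A| = 20, |Parcel B| = 16.
|Parcel A∩Parcel B|: x∈[3,5], y∈[3,5] → 2·2 = 4.
|Parcel A ∪ Parcel B| = 36 − 4 = 32.00.

32.00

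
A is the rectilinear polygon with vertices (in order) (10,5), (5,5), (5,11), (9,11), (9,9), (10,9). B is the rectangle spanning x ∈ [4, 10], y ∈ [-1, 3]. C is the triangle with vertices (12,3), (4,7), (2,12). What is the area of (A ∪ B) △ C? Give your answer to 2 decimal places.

|A ∪ B| = 52.
|(A ∪ B) ∩ C| = 8.0222.
|(A ∪ B) △ C| = 52 + 16 − 16.0444 = 51.96.

51.96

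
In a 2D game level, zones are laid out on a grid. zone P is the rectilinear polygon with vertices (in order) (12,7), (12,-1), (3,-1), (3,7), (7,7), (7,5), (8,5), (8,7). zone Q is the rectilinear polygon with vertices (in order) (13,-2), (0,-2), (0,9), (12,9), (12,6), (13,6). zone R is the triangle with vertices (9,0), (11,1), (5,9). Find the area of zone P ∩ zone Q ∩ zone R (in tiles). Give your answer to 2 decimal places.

The intersection is the polygon with vertices (6.5,7), (7,6.333), (7,5), (8,5), (11,1), (9,0), (5.889,7).
By the shoelace formula its area is 9.72.

9.72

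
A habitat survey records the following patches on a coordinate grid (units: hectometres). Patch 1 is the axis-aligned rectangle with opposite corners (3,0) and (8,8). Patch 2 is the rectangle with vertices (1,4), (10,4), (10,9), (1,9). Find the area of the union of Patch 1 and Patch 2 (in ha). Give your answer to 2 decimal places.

By inclusion–exclusion:
Individual areas: |Patch 1| = 40, |Patch 2| = 45.
|Patch 1∩Patch 2|: x∈[3,8], y∈[4,8] → 5·4 = 20.
|Patch 1 ∪ Patch 2| = 85 − 20 = 65.00.

65.00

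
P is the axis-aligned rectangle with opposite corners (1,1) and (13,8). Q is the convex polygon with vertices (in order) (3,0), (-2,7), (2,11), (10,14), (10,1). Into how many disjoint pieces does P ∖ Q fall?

P ∖ Q splits into 2 disjoint pieces (area 21, area 1.1571).

2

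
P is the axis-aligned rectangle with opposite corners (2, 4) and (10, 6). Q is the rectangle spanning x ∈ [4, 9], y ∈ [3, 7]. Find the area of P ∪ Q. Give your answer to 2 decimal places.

By inclusion–exclusion:
Individual areas: |P| = 16, |Q| = 20.
|P∩Q|: x∈[4,9], y∈[4,6] → 5·2 = 10.
|P ∪ Q| = 36 − 10 = 26.00.

26.00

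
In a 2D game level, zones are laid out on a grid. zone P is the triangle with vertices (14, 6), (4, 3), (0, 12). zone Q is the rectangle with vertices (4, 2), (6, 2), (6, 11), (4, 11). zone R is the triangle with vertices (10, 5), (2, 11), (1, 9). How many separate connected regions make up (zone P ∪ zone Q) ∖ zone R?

1

(zone P ∪ zone Q) ∖ zone R is a single connected region.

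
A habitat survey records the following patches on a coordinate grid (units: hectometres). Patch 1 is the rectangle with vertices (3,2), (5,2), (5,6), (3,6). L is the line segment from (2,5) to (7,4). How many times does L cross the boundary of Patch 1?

2

The segment meets the boundary at (5,4.4), (3,4.8).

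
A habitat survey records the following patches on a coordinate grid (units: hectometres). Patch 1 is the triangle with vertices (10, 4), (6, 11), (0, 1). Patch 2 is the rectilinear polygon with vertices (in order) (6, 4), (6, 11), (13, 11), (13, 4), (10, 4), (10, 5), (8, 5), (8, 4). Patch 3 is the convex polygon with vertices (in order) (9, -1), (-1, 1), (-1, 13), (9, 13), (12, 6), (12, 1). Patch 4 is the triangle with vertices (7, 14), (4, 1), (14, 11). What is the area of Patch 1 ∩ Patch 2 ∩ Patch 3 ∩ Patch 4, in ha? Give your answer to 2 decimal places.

The intersection is the polygon with vertices (6,4), (6,9.667), (6.219,10.616), (8.909,5.909), (8,5), (7,4).
By the shoelace formula its area is 10.99.

10.99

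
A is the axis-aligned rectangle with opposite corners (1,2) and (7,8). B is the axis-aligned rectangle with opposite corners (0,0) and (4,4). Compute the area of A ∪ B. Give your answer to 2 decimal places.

46.00

By inclusion–exclusion:
Individual areas: |A| = 36, |B| = 16.
|A∩B|: x∈[1,4], y∈[2,4] → 3·2 = 6.
|A ∪ B| = 52 − 6 = 46.00.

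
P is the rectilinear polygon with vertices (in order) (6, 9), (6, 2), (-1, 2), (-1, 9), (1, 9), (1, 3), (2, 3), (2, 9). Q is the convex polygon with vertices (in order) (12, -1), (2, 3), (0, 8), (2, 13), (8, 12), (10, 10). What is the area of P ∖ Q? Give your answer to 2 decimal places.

14.20

|P| = 43, |P∩Q| = 28.8.
|P ∖ Q| = |P| − |P∩Q| = 43 − 28.8 = 14.20.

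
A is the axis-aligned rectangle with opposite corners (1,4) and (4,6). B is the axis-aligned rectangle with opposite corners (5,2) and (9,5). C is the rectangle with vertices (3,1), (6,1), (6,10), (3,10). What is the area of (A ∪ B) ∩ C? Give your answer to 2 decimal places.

|A ∪ B| = 18.
|(A ∪ B) ∩ C| = 5.00.

5.00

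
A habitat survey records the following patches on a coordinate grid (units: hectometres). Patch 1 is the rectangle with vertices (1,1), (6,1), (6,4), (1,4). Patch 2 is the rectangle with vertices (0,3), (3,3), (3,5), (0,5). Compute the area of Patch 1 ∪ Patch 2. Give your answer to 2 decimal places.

By inclusion–exclusion:
Individual areas: |Patch 1| = 15, |Patch 2| = 6.
|Patch 1∩Patch 2|: x∈[1,3], y∈[3,4] → 2·1 = 2.
|Patch 1 ∪ Patch 2| = 21 − 2 = 19.00.

19.00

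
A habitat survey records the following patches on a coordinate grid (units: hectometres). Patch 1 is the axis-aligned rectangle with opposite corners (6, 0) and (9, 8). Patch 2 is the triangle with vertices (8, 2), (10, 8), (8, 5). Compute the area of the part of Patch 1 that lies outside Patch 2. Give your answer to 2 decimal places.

21.75

|Patch 1| = 24, |Patch 1∩Patch 2| = 2.25.
|Patch 1 ∖ Patch 2| = |Patch 1| − |Patch 1∩Patch 2| = 24 − 2.25 = 21.75.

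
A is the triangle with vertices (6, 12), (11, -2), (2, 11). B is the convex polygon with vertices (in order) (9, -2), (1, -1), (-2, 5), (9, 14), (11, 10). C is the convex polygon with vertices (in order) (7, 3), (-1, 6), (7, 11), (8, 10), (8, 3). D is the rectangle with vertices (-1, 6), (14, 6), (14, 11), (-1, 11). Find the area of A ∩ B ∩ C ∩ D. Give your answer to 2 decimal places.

The intersection is the polygon with vertices (6.474,10.671), (8,6.4), (8,6), (5.462,6), (3.51,8.819).
By the shoelace formula its area is 12.22.

12.22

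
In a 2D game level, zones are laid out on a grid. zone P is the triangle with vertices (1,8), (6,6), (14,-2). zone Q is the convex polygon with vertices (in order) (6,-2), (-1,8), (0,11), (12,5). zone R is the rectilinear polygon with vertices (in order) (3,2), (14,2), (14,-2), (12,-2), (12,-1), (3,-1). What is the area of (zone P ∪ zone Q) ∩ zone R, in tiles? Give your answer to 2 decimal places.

13.99

The region (zone P ∪ zone Q) ∩ zone R is the polygon with vertices (9.179,1.709), (6.857,-1), (5.3,-1), (3.2,2), (10,2), (14,-2).
By the shoelace formula its area is 13.99.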